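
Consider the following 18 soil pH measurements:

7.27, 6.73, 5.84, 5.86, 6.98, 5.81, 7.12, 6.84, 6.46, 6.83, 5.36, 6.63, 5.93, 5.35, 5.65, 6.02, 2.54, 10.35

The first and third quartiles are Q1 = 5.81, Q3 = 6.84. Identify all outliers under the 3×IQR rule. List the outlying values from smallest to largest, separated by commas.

IQR = Q3 − Q1 = 6.84 − 5.81 = 1.03.
Lower fence = Q1 − 3·IQR = 5.81 − 3.09 = 2.72.
Upper fence = Q3 + 3·IQR = 6.84 + 3.09 = 9.93.
2.54 < 2.72 → outlier.
10.35 > 9.93 → outlier.
All remaining values lie within [2.72, 9.93].

2.54, 10.35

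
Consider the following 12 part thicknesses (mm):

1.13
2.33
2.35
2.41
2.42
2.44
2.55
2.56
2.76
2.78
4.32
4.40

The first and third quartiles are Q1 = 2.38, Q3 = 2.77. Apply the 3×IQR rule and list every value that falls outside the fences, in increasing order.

IQR = Q3 − Q1 = 2.77 − 2.38 = 0.39.
Lower fence = Q1 − 3·IQR = 2.38 − 1.17 = 1.21.
Upper fence = Q3 + 3·IQR = 2.77 + 1.17 = 3.94.
1.13 < 1.21 → outlier.
4.32 > 3.94 → outlier.
4.40 > 3.94 → outlier.
All remaining values lie within [1.21, 3.94].

1.13, 4.32, 4.40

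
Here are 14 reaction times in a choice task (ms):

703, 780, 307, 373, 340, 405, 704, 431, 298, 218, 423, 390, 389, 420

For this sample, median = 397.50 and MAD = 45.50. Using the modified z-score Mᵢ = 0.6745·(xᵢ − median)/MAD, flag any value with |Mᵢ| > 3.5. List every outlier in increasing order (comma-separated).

703, 704, 780

|Mᵢ| > 3.5 ⇔ |xᵢ − 397.50| > 3.5·45.50/0.6745 = 236.10.
So outliers lie outside [161.40, 633.60].
703: M = 4.53 → outlier.
704: M = 4.54 → outlier.
780: M = 5.67 → outlier.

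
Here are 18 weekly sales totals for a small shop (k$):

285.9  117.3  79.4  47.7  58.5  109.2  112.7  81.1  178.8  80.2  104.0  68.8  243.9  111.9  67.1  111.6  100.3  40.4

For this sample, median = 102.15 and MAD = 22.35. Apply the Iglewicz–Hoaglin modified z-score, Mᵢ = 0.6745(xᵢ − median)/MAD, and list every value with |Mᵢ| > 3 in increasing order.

|Mᵢ| > 3 ⇔ |xᵢ − 102.15| > 3·22.35/0.6745 = 99.41.
So outliers lie outside [2.74, 201.56].
243.9: M = 4.28 → outlier.
285.9: M = 5.55 → outlier.

243.9, 285.9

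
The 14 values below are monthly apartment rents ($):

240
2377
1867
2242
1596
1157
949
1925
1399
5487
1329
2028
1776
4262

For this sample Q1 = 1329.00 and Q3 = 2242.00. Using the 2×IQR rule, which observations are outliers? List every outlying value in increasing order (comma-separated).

4262, 5487

IQR = Q3 − Q1 = 2242.00 − 1329.00 = 913.00.
Lower fence = Q1 − 2·IQR = 1329.00 − 1826.00 = -497.00.
Upper fence = Q3 + 2·IQR = 2242.00 + 1826.00 = 4068.00.
4262 > 4068.00 → outlier.
5487 > 4068.00 → outlier.
All remaining values lie within [-497.00, 4068.00].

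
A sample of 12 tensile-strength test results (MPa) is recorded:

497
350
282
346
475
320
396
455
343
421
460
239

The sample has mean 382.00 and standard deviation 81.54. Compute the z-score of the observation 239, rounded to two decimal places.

-1.75

z = (239 − 382.00) / 81.54 = -1.75.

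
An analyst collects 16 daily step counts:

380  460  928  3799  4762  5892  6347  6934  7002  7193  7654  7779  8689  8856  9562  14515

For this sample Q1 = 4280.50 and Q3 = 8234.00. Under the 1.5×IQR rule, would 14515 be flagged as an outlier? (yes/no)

IQR = Q3 − Q1 = 8234.00 − 4280.50 = 3953.50.
Lower fence = Q1 − 1.5·IQR = 4280.50 − 5930.25 = -1649.75.
Upper fence = Q3 + 1.5·IQR = 8234.00 + 5930.25 = 14164.25.
14515 lies above the upper fence.

yes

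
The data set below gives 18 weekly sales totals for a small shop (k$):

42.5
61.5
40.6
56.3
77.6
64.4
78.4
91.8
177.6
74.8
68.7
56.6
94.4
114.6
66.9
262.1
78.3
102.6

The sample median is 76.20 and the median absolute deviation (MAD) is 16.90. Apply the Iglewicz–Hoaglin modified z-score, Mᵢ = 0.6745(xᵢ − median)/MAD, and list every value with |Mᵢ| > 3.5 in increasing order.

177.6, 262.1

|Mᵢ| > 3.5 ⇔ |xᵢ − 76.20| > 3.5·16.90/0.6745 = 87.69.
So outliers lie outside [-11.49, 163.89].
177.6: M = 4.05 → outlier.
262.1: M = 7.42 → outlier.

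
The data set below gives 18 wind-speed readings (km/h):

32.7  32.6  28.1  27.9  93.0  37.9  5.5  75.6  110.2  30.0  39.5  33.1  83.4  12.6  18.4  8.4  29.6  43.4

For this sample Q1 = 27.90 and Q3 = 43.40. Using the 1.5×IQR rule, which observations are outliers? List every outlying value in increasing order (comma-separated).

75.6, 83.4, 93.0, 110.2

IQR = Q3 − Q1 = 43.40 − 27.90 = 15.50.
Lower fence = Q1 − 1.5·IQR = 27.90 − 23.25 = 4.65.
Upper fence = Q3 + 1.5·IQR = 43.40 + 23.25 = 66.65.
75.6 > 66.65 → outlier.
83.4 > 66.65 → outlier.
93.0 > 66.65 → outlier.
110.2 > 66.65 → outlier.
All remaining values lie within [4.65, 66.65].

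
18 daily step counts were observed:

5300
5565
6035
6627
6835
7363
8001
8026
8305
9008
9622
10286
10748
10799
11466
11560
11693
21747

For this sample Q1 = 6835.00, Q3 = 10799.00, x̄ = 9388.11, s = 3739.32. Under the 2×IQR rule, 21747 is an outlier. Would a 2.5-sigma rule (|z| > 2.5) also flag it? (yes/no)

z = (21747 − 9388.11) / 3739.32 = 3.31.
|z| = 3.31 > 2.5.

yes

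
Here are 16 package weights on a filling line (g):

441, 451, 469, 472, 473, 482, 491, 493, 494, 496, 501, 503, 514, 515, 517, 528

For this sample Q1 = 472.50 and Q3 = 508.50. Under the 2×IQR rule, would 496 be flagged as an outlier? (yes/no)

no

IQR = Q3 − Q1 = 508.50 − 472.50 = 36.00.
Lower fence = Q1 − 2·IQR = 472.50 − 72.00 = 400.50.
Upper fence = Q3 + 2·IQR = 508.50 + 72.00 = 580.50.
496 lies within [400.50, 580.50].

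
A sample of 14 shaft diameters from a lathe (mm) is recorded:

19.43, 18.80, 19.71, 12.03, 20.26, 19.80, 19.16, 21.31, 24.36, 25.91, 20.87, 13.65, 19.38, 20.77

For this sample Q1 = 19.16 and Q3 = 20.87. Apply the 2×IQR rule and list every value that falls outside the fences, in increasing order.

12.03, 13.65, 24.36, 25.91

IQR = Q3 − Q1 = 20.87 − 19.16 = 1.71.
Lower fence = Q1 − 2·IQR = 19.16 − 3.42 = 15.74.
Upper fence = Q3 + 2·IQR = 20.87 + 3.42 = 24.29.
12.03 < 15.74 → outlier.
13.65 < 15.74 → outlier.
24.36 > 24.29 → outlier.
25.91 > 24.29 → outlier.
All remaining values lie within [15.74, 24.29].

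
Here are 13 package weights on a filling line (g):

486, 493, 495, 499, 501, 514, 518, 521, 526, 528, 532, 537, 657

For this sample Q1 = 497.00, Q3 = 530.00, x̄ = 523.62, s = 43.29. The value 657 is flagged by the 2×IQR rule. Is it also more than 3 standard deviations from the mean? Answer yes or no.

yes

z = (657 − 523.62) / 43.29 = 3.08.
|z| = 3.08 > 3.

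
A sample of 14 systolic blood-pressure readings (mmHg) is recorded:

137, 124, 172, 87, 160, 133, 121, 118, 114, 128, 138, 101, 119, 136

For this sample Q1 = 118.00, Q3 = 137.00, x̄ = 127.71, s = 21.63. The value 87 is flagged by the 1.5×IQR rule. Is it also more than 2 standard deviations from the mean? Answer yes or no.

no

z = (87 − 127.71) / 21.63 = -1.88.
|z| = 1.88 ≤ 2.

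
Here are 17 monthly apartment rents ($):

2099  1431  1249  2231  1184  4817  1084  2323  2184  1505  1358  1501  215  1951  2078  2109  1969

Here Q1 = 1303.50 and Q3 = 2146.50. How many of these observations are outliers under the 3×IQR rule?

1

IQR = 843.00; fences at 1303.50 − 2529.00 = -1225.50 and 2146.50 + 2529.00 = 4675.50.
Outside the cutoffs: 4817.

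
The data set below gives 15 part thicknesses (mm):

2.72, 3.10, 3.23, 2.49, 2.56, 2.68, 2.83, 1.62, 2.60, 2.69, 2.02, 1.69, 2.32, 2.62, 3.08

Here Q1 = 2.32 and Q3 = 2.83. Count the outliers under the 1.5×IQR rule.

0

IQR = 0.51; fences at 2.32 − 0.765 = 1.555 and 2.83 + 0.765 = 3.595.
Every value lies within the cutoffs.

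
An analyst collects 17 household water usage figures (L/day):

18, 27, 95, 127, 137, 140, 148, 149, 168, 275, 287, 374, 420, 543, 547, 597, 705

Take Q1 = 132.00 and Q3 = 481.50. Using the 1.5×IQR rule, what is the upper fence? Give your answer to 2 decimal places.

1005.75

IQR = Q3 − Q1 = 481.50 − 132.00 = 349.50.
Lower fence = Q1 − 1.5·IQR = 132.00 − 524.25 = -392.25.
Upper fence = Q3 + 1.5·IQR = 481.50 + 524.25 = 1005.75.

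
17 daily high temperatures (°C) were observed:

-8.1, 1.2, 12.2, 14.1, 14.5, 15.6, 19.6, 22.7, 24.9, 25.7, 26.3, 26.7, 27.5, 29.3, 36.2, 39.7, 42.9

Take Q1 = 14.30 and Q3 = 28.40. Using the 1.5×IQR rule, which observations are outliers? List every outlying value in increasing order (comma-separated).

IQR = Q3 − Q1 = 28.40 − 14.30 = 14.10.
Lower fence = Q1 − 1.5·IQR = 14.30 − 21.15 = -6.85.
Upper fence = Q3 + 1.5·IQR = 28.40 + 21.15 = 49.55.
-8.1 < -6.85 → outlier.
All remaining values lie within [-6.85, 49.55].

-8.1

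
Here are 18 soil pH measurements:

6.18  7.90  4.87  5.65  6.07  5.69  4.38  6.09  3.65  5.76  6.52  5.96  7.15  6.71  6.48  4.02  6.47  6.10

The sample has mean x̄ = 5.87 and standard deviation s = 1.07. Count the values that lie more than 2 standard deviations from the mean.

Cutoffs: x̄ ± 2s = [3.73, 8.01].
Outside the cutoffs: 3.65.

1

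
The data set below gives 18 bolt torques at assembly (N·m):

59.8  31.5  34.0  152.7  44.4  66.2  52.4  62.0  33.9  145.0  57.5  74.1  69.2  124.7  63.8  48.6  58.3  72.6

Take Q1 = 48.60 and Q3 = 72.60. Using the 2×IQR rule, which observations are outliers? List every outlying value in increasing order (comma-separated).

IQR = Q3 − Q1 = 72.60 − 48.60 = 24.00.
Lower fence = Q1 − 2·IQR = 48.60 − 48.00 = 0.60.
Upper fence = Q3 + 2·IQR = 72.60 + 48.00 = 120.60.
124.7 > 120.60 → outlier.
145.0 > 120.60 → outlier.
152.7 > 120.60 → outlier.
All remaining values lie within [0.60, 120.60].

124.7, 145.0, 152.7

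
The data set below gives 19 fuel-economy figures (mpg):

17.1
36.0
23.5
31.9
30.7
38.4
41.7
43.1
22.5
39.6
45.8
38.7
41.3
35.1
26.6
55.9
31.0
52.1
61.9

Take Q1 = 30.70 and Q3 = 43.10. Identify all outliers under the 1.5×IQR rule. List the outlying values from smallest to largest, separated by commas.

61.9

IQR = Q3 − Q1 = 43.10 − 30.70 = 12.40.
Lower fence = Q1 − 1.5·IQR = 30.70 − 18.60 = 12.10.
Upper fence = Q3 + 1.5·IQR = 43.10 + 18.60 = 61.70.
61.9 > 61.70 → outlier.
All remaining values lie within [12.10, 61.70].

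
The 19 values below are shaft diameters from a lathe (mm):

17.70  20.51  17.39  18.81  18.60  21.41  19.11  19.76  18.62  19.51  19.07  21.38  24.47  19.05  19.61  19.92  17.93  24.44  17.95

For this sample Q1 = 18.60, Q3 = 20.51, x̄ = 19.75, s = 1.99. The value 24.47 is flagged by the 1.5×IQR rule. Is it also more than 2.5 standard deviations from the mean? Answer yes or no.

no

z = (24.47 − 19.75) / 1.99 = 2.37.
|z| = 2.37 ≤ 2.5.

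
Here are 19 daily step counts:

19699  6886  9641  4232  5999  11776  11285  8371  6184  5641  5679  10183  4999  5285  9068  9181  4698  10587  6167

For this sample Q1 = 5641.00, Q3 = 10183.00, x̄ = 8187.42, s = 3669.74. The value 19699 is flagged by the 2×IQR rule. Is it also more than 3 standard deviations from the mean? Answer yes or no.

z = (19699 − 8187.42) / 3669.74 = 3.14.
|z| = 3.14 > 3.

yes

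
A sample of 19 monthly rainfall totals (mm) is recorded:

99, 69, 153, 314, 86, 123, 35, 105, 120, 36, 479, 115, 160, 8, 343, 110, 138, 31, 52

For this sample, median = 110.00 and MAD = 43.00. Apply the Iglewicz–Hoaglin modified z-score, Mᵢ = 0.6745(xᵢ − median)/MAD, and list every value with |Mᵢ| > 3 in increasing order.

314, 343, 479

|Mᵢ| > 3 ⇔ |xᵢ − 110.00| > 3·43.00/0.6745 = 191.25.
So outliers lie outside [-81.25, 301.25].
314: M = 3.20 → outlier.
343: M = 3.65 → outlier.
479: M = 5.79 → outlier.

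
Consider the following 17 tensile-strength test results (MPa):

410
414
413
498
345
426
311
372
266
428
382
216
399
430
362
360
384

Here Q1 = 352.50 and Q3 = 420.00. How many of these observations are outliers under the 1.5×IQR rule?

1

IQR = 67.50; fences at 352.50 − 101.25 = 251.25 and 420.00 + 101.25 = 521.25.
Outside the cutoffs: 216.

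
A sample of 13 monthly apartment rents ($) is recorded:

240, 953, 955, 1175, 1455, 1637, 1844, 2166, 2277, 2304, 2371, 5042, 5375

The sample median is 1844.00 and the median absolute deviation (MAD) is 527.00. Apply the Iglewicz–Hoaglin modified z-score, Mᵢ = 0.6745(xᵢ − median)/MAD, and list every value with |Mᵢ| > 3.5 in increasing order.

5042, 5375

|Mᵢ| > 3.5 ⇔ |xᵢ − 1844.00| > 3.5·527.00/0.6745 = 2734.62.
So outliers lie outside [-890.62, 4578.62].
5042: M = 4.09 → outlier.
5375: M = 4.52 → outlier.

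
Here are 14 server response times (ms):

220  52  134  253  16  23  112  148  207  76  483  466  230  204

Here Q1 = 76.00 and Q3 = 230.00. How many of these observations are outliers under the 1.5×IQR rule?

2

IQR = 154.00; fences at 76.00 − 231.00 = -155.00 and 230.00 + 231.00 = 461.00.
Outside the cutoffs: 466, 483.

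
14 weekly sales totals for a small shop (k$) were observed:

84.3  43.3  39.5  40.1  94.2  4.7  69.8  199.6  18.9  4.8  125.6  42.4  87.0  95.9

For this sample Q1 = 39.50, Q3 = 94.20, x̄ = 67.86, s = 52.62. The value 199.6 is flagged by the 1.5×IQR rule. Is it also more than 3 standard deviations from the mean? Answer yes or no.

z = (199.6 − 67.86) / 52.62 = 2.50.
|z| = 2.50 ≤ 3.

no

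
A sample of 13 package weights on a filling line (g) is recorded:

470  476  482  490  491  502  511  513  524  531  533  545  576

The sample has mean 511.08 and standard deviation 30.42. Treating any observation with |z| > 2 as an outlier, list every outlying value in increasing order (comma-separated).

576

Cutoffs at x̄ ± 2s: 511.08 ± 2·30.42 = [450.24, 571.92].
576: z = 2.13, |z| > 2 → outlier.
Every other value lies within [450.24, 571.92].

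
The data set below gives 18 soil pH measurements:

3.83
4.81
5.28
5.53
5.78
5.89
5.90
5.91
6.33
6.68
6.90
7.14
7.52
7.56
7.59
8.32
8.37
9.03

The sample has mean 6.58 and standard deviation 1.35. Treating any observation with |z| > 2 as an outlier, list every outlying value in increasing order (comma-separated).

Cutoffs at x̄ ± 2s: 6.58 ± 2·1.35 = [3.88, 9.28].
3.83: z = -2.04, |z| > 2 → outlier.
Every other value lies within [3.88, 9.28].

3.83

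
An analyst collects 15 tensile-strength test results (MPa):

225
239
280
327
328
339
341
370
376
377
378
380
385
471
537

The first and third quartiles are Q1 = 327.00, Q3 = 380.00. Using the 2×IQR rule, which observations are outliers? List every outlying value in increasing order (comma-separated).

IQR = Q3 − Q1 = 380.00 − 327.00 = 53.00.
Lower fence = Q1 − 2·IQR = 327.00 − 106.00 = 221.00.
Upper fence = Q3 + 2·IQR = 380.00 + 106.00 = 486.00.
537 > 486.00 → outlier.
All remaining values lie within [221.00, 486.00].

537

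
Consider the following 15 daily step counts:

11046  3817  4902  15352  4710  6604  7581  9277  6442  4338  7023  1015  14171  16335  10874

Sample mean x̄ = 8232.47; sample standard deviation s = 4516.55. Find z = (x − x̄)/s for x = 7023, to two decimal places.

z = (7023 − 8232.47) / 4516.55 = -0.27.

-0.27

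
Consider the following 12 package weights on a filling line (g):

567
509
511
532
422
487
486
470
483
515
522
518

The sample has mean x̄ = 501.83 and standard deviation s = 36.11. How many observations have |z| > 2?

Cutoffs: x̄ ± 2s = [429.61, 574.05].
Outside the cutoffs: 422.

1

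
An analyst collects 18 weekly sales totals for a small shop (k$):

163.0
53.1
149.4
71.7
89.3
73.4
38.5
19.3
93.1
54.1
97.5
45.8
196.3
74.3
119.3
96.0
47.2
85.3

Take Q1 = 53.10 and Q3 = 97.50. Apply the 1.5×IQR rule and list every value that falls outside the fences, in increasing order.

196.3

IQR = Q3 − Q1 = 97.50 − 53.10 = 44.40.
Lower fence = Q1 − 1.5·IQR = 53.10 − 66.60 = -13.50.
Upper fence = Q3 + 1.5·IQR = 97.50 + 66.60 = 164.10.
196.3 > 164.10 → outlier.
All remaining values lie within [-13.50, 164.10].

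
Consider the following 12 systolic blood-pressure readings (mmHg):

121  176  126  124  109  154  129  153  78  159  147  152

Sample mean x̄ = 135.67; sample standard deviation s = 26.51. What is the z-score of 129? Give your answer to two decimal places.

-0.25

z = (129 − 135.67) / 26.51 = -0.25.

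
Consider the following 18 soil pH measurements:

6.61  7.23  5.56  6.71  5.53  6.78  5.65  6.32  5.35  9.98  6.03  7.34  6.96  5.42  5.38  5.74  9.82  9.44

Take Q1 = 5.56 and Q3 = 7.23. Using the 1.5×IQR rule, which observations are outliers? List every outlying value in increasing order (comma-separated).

9.82, 9.98

IQR = Q3 − Q1 = 7.23 − 5.56 = 1.67.
Lower fence = Q1 − 1.5·IQR = 5.56 − 2.505 = 3.055.
Upper fence = Q3 + 1.5·IQR = 7.23 + 2.505 = 9.735.
9.82 > 9.735 → outlier.
9.98 > 9.735 → outlier.
All remaining values lie within [3.055, 9.735].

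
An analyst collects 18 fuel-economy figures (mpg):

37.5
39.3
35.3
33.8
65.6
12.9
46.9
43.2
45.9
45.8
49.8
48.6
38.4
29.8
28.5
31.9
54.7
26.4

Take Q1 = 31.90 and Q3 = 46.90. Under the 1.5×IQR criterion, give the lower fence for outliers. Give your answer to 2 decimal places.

IQR = Q3 − Q1 = 46.90 − 31.90 = 15.00.
Lower fence = Q1 − 1.5·IQR = 31.90 − 22.50 = 9.40.
Upper fence = Q3 + 1.5·IQR = 46.90 + 22.50 = 69.40.

9.40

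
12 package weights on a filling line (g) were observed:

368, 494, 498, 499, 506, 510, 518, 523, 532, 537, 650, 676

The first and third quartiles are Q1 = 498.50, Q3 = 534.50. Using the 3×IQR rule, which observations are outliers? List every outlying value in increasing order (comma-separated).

IQR = Q3 − Q1 = 534.50 − 498.50 = 36.00.
Lower fence = Q1 − 3·IQR = 498.50 − 108.00 = 390.50.
Upper fence = Q3 + 3·IQR = 534.50 + 108.00 = 642.50.
368 < 390.50 → outlier.
650 > 642.50 → outlier.
676 > 642.50 → outlier.
All remaining values lie within [390.50, 642.50].

368, 650, 676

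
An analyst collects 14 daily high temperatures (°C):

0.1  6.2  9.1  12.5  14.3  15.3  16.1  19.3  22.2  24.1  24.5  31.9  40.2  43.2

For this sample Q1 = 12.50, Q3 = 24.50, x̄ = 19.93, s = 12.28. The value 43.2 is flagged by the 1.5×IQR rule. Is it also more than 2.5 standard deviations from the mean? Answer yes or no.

no

z = (43.2 − 19.93) / 12.28 = 1.89.
|z| = 1.89 ≤ 2.5.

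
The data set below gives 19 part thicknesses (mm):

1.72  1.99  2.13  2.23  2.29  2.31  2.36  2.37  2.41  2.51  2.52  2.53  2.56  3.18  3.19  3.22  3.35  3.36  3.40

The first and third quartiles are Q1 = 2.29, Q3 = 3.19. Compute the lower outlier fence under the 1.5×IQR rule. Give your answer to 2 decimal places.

0.94

IQR = Q3 − Q1 = 3.19 − 2.29 = 0.90.
Lower fence = Q1 − 1.5·IQR = 2.29 − 1.35 = 0.94.
Upper fence = Q3 + 1.5·IQR = 3.19 + 1.35 = 4.54.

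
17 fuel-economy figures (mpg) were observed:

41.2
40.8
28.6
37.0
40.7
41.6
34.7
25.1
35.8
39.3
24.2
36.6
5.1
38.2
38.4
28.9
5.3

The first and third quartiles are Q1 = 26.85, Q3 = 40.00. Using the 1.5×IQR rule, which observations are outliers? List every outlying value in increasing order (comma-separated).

5.1, 5.3

IQR = Q3 − Q1 = 40.00 − 26.85 = 13.15.
Lower fence = Q1 − 1.5·IQR = 26.85 − 19.725 = 7.125.
Upper fence = Q3 + 1.5·IQR = 40.00 + 19.725 = 59.725.
5.1 < 7.125 → outlier.
5.3 < 7.125 → outlier.
All remaining values lie within [7.125, 59.725].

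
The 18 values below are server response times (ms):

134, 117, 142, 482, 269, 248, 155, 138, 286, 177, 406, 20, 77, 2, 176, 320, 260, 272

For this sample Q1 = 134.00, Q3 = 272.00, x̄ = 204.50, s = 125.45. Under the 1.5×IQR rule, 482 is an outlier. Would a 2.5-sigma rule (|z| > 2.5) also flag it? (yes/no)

no

z = (482 − 204.50) / 125.45 = 2.21.
|z| = 2.21 ≤ 2.5.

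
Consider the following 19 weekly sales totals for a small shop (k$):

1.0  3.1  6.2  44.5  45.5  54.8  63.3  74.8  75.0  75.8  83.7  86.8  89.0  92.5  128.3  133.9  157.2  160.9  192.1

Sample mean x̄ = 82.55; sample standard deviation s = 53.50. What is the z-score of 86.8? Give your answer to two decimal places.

z = (86.8 − 82.55) / 53.50 = 0.08.

0.08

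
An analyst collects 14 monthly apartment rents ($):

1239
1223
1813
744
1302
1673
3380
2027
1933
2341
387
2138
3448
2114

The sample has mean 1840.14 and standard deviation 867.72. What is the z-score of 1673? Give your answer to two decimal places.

-0.19

z = (1673 − 1840.14) / 867.72 = -0.19.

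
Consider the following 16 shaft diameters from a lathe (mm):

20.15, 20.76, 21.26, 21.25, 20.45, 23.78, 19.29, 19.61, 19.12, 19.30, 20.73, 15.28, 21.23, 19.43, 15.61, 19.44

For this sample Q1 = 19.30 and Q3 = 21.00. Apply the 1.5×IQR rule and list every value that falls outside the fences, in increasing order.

IQR = Q3 − Q1 = 21.00 − 19.30 = 1.70.
Lower fence = Q1 − 1.5·IQR = 19.30 − 2.55 = 16.75.
Upper fence = Q3 + 1.5·IQR = 21.00 + 2.55 = 23.55.
15.28 < 16.75 → outlier.
15.61 < 16.75 → outlier.
23.78 > 23.55 → outlier.
All remaining values lie within [16.75, 23.55].

15.28, 15.61, 23.78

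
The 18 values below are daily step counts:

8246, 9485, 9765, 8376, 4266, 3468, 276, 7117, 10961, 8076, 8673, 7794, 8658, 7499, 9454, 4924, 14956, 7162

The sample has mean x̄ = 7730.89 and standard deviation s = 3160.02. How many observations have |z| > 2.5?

0

Cutoffs: x̄ ± 2.5s = [-169.16, 15630.94].
Every value lies within the cutoffs.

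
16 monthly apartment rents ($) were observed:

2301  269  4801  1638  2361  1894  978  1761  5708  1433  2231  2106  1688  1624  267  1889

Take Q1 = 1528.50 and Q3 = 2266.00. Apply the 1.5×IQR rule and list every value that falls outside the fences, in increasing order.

IQR = Q3 − Q1 = 2266.00 − 1528.50 = 737.50.
Lower fence = Q1 − 1.5·IQR = 1528.50 − 1106.25 = 422.25.
Upper fence = Q3 + 1.5·IQR = 2266.00 + 1106.25 = 3372.25.
267 < 422.25 → outlier.
269 < 422.25 → outlier.
4801 > 3372.25 → outlier.
5708 > 3372.25 → outlier.
All remaining values lie within [422.25, 3372.25].

267, 269, 4801, 5708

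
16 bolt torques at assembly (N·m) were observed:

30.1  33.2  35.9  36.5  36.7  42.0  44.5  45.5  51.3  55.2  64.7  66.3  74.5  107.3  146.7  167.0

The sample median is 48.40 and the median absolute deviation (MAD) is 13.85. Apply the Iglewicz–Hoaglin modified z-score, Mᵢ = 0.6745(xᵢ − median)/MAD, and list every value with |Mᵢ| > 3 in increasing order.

146.7, 167.0

|Mᵢ| > 3 ⇔ |xᵢ − 48.40| > 3·13.85/0.6745 = 61.60.
So outliers lie outside [-13.20, 110.00].
146.7: M = 4.79 → outlier.
167.0: M = 5.78 → outlier.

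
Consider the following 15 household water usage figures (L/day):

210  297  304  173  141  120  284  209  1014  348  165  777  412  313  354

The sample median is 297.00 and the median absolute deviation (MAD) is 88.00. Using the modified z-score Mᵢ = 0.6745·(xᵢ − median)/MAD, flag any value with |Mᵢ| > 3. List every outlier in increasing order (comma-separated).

|Mᵢ| > 3 ⇔ |xᵢ − 297.00| > 3·88.00/0.6745 = 391.40.
So outliers lie outside [-94.40, 688.40].
777: M = 3.68 → outlier.
1014: M = 5.50 → outlier.

777, 1014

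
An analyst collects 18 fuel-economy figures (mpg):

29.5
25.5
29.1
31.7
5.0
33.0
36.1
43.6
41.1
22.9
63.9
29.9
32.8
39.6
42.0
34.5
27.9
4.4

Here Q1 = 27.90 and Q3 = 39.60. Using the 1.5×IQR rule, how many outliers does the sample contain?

IQR = 11.70; fences at 27.90 − 17.55 = 10.35 and 39.60 + 17.55 = 57.15.
Outside the cutoffs: 4.4, 5.0, 63.9.

3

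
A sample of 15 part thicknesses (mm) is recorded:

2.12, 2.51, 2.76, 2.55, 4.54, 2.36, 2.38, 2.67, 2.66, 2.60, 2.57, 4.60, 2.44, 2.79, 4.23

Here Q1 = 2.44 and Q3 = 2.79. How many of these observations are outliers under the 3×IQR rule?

3

IQR = 0.35; fences at 2.44 − 1.05 = 1.39 and 2.79 + 1.05 = 3.84.
Outside the cutoffs: 4.23, 4.54, 4.60.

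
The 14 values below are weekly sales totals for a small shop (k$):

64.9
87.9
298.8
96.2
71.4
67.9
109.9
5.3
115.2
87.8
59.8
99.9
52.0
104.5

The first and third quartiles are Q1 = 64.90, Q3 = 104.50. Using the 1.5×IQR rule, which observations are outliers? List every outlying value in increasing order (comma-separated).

IQR = Q3 − Q1 = 104.50 − 64.90 = 39.60.
Lower fence = Q1 − 1.5·IQR = 64.90 − 59.40 = 5.50.
Upper fence = Q3 + 1.5·IQR = 104.50 + 59.40 = 163.90.
5.3 < 5.50 → outlier.
298.8 > 163.90 → outlier.
All remaining values lie within [5.50, 163.90].

5.3, 298.8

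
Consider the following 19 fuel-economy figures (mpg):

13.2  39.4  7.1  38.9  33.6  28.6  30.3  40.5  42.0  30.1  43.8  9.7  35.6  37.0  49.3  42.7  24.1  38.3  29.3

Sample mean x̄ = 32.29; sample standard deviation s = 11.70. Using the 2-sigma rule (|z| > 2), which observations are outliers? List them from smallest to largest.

Cutoffs at x̄ ± 2s: 32.29 ± 2·11.70 = [8.89, 55.69].
7.1: z = -2.15, |z| > 2 → outlier.
Every other value lies within [8.89, 55.69].

7.1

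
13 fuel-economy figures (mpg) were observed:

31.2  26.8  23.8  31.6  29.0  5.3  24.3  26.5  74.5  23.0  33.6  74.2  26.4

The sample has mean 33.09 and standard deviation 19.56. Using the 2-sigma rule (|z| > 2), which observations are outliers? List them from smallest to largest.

Cutoffs at x̄ ± 2s: 33.09 ± 2·19.56 = [-6.03, 72.21].
74.2: z = 2.10, |z| > 2 → outlier.
74.5: z = 2.12, |z| > 2 → outlier.
Every other value lies within [-6.03, 72.21].

74.2, 74.5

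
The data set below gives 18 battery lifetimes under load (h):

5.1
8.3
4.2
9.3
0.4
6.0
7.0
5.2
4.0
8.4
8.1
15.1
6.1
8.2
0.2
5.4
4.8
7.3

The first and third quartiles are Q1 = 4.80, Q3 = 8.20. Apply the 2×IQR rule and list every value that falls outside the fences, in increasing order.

IQR = Q3 − Q1 = 8.20 − 4.80 = 3.40.
Lower fence = Q1 − 2·IQR = 4.80 − 6.80 = -2.00.
Upper fence = Q3 + 2·IQR = 8.20 + 6.80 = 15.00.
15.1 > 15.00 → outlier.
All remaining values lie within [-2.00, 15.00].

15.1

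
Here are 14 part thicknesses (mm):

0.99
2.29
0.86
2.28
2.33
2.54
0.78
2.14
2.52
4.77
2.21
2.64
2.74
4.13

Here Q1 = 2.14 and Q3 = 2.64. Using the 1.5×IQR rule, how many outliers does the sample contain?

5

IQR = 0.50; fences at 2.14 − 0.75 = 1.39 and 2.64 + 0.75 = 3.39.
Outside the cutoffs: 0.78, 0.86, 0.99, 4.13, 4.77.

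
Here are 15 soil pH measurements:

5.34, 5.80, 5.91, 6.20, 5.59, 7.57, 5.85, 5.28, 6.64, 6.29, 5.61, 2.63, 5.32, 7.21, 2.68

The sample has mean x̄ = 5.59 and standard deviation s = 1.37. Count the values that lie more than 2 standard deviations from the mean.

2

Cutoffs: x̄ ± 2s = [2.85, 8.33].
Outside the cutoffs: 2.63, 2.68.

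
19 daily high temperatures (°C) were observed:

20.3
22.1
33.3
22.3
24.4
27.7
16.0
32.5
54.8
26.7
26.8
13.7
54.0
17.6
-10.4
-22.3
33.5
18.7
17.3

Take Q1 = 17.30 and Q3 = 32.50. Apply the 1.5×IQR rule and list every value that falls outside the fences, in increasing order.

-22.3, -10.4

IQR = Q3 − Q1 = 32.50 − 17.30 = 15.20.
Lower fence = Q1 − 1.5·IQR = 17.30 − 22.80 = -5.50.
Upper fence = Q3 + 1.5·IQR = 32.50 + 22.80 = 55.30.
-22.3 < -5.50 → outlier.
-10.4 < -5.50 → outlier.
All remaining values lie within [-5.50, 55.30].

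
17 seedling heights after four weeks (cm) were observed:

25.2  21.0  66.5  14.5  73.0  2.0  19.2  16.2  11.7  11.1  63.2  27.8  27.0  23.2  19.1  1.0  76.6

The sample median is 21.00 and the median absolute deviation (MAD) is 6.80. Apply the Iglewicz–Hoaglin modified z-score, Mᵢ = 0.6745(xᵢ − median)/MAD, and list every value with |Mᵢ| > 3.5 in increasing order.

63.2, 66.5, 73.0, 76.6

|Mᵢ| > 3.5 ⇔ |xᵢ − 21.00| > 3.5·6.80/0.6745 = 35.29.
So outliers lie outside [-14.29, 56.29].
63.2: M = 4.19 → outlier.
66.5: M = 4.51 → outlier.
73.0: M = 5.16 → outlier.
76.6: M = 5.52 → outlier.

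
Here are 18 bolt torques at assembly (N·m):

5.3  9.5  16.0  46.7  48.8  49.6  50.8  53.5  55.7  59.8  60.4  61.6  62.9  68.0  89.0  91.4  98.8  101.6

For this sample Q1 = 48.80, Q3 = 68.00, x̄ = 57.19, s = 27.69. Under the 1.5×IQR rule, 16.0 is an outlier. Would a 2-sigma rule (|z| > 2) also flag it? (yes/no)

z = (16.0 − 57.19) / 27.69 = -1.49.
|z| = 1.49 ≤ 2.

no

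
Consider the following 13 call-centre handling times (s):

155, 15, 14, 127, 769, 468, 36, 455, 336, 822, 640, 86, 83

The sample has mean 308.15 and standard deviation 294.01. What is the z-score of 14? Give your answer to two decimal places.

-1.00

z = (14 − 308.15) / 294.01 = -1.00.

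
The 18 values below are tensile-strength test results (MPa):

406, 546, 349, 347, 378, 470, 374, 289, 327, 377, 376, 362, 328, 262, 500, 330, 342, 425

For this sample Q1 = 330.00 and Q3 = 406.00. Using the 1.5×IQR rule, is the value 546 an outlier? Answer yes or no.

IQR = Q3 − Q1 = 406.00 − 330.00 = 76.00.
Lower fence = Q1 − 1.5·IQR = 330.00 − 114.00 = 216.00.
Upper fence = Q3 + 1.5·IQR = 406.00 + 114.00 = 520.00.
546 lies above the upper fence.

yes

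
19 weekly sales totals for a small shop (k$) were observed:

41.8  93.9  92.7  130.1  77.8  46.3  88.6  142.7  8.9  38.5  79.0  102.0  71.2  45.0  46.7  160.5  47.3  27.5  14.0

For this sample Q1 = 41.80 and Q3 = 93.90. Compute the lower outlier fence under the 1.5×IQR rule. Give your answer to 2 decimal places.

IQR = Q3 − Q1 = 93.90 − 41.80 = 52.10.
Lower fence = Q1 − 1.5·IQR = 41.80 − 78.15 = -36.35.
Upper fence = Q3 + 1.5·IQR = 93.90 + 78.15 = 172.05.

-36.35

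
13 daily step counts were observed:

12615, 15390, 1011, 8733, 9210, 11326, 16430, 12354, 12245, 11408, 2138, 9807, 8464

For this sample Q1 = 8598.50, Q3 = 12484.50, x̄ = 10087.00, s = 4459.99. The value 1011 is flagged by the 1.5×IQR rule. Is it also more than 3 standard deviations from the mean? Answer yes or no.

z = (1011 − 10087.00) / 4459.99 = -2.03.
|z| = 2.03 ≤ 3.

no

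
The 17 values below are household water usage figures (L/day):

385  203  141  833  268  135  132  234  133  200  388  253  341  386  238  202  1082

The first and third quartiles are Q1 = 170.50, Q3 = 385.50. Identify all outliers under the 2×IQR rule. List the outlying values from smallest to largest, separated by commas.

IQR = Q3 − Q1 = 385.50 − 170.50 = 215.00.
Lower fence = Q1 − 2·IQR = 170.50 − 430.00 = -259.50.
Upper fence = Q3 + 2·IQR = 385.50 + 430.00 = 815.50.
833 > 815.50 → outlier.
1082 > 815.50 → outlier.
All remaining values lie within [-259.50, 815.50].

833, 1082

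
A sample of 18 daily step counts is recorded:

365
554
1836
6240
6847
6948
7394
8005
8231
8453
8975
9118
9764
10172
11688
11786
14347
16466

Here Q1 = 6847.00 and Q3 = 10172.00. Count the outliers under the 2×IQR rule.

IQR = 3325.00; fences at 6847.00 − 6650.00 = 197.00 and 10172.00 + 6650.00 = 16822.00.
Every value lies within the cutoffs.

0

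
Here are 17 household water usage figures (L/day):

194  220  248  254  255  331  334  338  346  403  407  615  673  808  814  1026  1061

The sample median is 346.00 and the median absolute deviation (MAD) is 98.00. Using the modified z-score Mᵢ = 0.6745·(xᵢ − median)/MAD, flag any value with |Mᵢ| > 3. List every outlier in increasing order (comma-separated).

|Mᵢ| > 3 ⇔ |xᵢ − 346.00| > 3·98.00/0.6745 = 435.88.
So outliers lie outside [-89.88, 781.88].
808: M = 3.18 → outlier.
814: M = 3.22 → outlier.
1026: M = 4.68 → outlier.
1061: M = 4.92 → outlier.

808, 814, 1026, 1061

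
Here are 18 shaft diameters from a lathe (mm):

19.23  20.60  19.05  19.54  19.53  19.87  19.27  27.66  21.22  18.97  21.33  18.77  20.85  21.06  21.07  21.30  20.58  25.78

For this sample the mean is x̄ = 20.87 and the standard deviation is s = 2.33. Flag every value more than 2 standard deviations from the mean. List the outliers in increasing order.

Cutoffs at x̄ ± 2s: 20.87 ± 2·2.33 = [16.21, 25.53].
25.78: z = 2.11, |z| > 2 → outlier.
27.66: z = 2.91, |z| > 2 → outlier.
Every other value lies within [16.21, 25.53].

25.78, 27.66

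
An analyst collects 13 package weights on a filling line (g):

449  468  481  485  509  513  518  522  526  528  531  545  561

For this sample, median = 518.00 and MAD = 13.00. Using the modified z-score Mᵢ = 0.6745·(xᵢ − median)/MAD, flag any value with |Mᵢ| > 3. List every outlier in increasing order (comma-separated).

|Mᵢ| > 3 ⇔ |xᵢ − 518.00| > 3·13.00/0.6745 = 57.82.
So outliers lie outside [460.18, 575.82].
449: M = -3.58 → outlier.

449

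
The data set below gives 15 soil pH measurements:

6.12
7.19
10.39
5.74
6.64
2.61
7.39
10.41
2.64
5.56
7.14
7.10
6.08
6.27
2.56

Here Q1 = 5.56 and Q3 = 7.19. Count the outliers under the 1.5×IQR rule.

IQR = 1.63; fences at 5.56 − 2.445 = 3.115 and 7.19 + 2.445 = 9.635.
Outside the cutoffs: 2.56, 2.61, 2.64, 10.39, 10.41.

5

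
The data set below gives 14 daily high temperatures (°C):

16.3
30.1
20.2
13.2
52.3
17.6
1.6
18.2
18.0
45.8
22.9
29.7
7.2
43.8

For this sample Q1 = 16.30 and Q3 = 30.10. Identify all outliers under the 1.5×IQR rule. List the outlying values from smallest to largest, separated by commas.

IQR = Q3 − Q1 = 30.10 − 16.30 = 13.80.
Lower fence = Q1 − 1.5·IQR = 16.30 − 20.70 = -4.40.
Upper fence = Q3 + 1.5·IQR = 30.10 + 20.70 = 50.80.
52.3 > 50.80 → outlier.
All remaining values lie within [-4.40, 50.80].

52.3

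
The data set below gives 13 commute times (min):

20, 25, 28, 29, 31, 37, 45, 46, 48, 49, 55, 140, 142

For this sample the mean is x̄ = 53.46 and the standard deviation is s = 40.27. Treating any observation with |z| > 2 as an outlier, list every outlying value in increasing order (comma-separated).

Cutoffs at x̄ ± 2s: 53.46 ± 2·40.27 = [-27.08, 134.00].
140: z = 2.15, |z| > 2 → outlier.
142: z = 2.20, |z| > 2 → outlier.
Every other value lies within [-27.08, 134.00].

140, 142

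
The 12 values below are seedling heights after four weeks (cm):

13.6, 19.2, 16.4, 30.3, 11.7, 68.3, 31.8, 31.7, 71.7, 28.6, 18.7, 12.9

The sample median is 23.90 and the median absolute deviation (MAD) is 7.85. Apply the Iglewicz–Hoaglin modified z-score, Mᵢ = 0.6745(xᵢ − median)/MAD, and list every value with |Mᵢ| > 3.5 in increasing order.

68.3, 71.7

|Mᵢ| > 3.5 ⇔ |xᵢ − 23.90| > 3.5·7.85/0.6745 = 40.73.
So outliers lie outside [-16.83, 64.63].
68.3: M = 3.82 → outlier.
71.7: M = 4.11 → outlier.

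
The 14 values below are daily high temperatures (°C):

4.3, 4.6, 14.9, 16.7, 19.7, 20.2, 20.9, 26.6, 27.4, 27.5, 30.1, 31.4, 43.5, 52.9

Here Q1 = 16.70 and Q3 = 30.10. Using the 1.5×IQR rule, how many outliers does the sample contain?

IQR = 13.40; fences at 16.70 − 20.10 = -3.40 and 30.10 + 20.10 = 50.20.
Outside the cutoffs: 52.9.

1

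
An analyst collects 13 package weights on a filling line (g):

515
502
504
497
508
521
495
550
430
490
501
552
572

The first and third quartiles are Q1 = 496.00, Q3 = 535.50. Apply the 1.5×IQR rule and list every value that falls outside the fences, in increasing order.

430

IQR = Q3 − Q1 = 535.50 − 496.00 = 39.50.
Lower fence = Q1 − 1.5·IQR = 496.00 − 59.25 = 436.75.
Upper fence = Q3 + 1.5·IQR = 535.50 + 59.25 = 594.75.
430 < 436.75 → outlier.
All remaining values lie within [436.75, 594.75].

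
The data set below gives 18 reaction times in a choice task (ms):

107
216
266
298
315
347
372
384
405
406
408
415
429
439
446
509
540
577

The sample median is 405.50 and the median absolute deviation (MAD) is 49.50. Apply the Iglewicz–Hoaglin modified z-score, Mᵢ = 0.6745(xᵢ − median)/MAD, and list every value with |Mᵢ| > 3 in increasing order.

|Mᵢ| > 3 ⇔ |xᵢ − 405.50| > 3·49.50/0.6745 = 220.16.
So outliers lie outside [185.34, 625.66].
107: M = -4.07 → outlier.

107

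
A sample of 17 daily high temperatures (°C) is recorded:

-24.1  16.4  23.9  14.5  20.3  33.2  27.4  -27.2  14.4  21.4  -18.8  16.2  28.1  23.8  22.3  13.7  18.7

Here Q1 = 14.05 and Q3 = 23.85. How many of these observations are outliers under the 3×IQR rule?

IQR = 9.80; fences at 14.05 − 29.40 = -15.35 and 23.85 + 29.40 = 53.25.
Outside the cutoffs: -27.2, -24.1, -18.8.

3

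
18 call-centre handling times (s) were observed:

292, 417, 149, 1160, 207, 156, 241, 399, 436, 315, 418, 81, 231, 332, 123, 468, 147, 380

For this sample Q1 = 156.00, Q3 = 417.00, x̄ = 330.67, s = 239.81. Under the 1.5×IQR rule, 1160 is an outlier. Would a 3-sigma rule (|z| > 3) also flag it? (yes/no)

z = (1160 − 330.67) / 239.81 = 3.46.
|z| = 3.46 > 3.

yes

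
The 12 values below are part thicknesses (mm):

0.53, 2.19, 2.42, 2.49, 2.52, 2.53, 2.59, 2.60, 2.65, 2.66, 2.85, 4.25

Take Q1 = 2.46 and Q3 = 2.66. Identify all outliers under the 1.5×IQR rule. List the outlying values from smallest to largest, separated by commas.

IQR = Q3 − Q1 = 2.66 − 2.46 = 0.20.
Lower fence = Q1 − 1.5·IQR = 2.46 − 0.30 = 2.16.
Upper fence = Q3 + 1.5·IQR = 2.66 + 0.30 = 2.96.
0.53 < 2.16 → outlier.
4.25 > 2.96 → outlier.
All remaining values lie within [2.16, 2.96].

0.53, 4.25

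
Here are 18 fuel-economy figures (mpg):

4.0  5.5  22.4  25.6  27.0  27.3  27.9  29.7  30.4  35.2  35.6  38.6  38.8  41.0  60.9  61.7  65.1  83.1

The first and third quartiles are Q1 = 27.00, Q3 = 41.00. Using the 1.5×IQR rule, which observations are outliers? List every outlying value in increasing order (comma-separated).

4.0, 5.5, 65.1, 83.1

IQR = Q3 − Q1 = 41.00 − 27.00 = 14.00.
Lower fence = Q1 − 1.5·IQR = 27.00 − 21.00 = 6.00.
Upper fence = Q3 + 1.5·IQR = 41.00 + 21.00 = 62.00.
4.0 < 6.00 → outlier.
5.5 < 6.00 → outlier.
65.1 > 62.00 → outlier.
83.1 > 62.00 → outlier.
All remaining values lie within [6.00, 62.00].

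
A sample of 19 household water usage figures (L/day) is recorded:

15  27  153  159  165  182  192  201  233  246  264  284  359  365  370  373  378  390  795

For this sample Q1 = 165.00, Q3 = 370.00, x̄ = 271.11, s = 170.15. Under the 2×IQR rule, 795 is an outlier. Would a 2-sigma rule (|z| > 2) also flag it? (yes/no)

yes

z = (795 − 271.11) / 170.15 = 3.08.
|z| = 3.08 > 2.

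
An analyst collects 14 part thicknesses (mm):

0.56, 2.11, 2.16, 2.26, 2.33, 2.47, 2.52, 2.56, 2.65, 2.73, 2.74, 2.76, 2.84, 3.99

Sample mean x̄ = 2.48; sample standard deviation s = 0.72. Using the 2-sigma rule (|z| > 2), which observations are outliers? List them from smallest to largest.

Cutoffs at x̄ ± 2s: 2.48 ± 2·0.72 = [1.04, 3.92].
0.56: z = -2.67, |z| > 2 → outlier.
3.99: z = 2.10, |z| > 2 → outlier.
Every other value lies within [1.04, 3.92].

0.56, 3.99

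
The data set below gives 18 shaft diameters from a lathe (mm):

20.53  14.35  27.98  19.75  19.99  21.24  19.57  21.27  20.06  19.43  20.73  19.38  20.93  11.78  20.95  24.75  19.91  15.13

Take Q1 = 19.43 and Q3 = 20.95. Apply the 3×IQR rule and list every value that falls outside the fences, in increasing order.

11.78, 14.35, 27.98

IQR = Q3 − Q1 = 20.95 − 19.43 = 1.52.
Lower fence = Q1 − 3·IQR = 19.43 − 4.56 = 14.87.
Upper fence = Q3 + 3·IQR = 20.95 + 4.56 = 25.51.
11.78 < 14.87 → outlier.
14.35 < 14.87 → outlier.
27.98 > 25.51 → outlier.
All remaining values lie within [14.87, 25.51].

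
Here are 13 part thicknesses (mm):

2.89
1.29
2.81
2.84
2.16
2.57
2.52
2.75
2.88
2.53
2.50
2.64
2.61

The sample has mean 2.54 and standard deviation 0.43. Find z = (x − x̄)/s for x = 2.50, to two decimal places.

-0.09

z = (2.50 − 2.54) / 0.43 = -0.09.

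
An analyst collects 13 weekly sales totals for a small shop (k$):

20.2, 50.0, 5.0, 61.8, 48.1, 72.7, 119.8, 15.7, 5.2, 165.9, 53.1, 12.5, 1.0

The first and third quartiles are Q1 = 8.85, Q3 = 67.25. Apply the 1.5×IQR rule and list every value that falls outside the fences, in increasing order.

IQR = Q3 − Q1 = 67.25 − 8.85 = 58.40.
Lower fence = Q1 − 1.5·IQR = 8.85 − 87.60 = -78.75.
Upper fence = Q3 + 1.5·IQR = 67.25 + 87.60 = 154.85.
165.9 > 154.85 → outlier.
All remaining values lie within [-78.75, 154.85].

165.9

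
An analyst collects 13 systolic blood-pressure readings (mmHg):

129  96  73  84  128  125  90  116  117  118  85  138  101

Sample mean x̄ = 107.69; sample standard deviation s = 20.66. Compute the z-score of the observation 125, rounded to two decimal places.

z = (125 − 107.69) / 20.66 = 0.84.

0.84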